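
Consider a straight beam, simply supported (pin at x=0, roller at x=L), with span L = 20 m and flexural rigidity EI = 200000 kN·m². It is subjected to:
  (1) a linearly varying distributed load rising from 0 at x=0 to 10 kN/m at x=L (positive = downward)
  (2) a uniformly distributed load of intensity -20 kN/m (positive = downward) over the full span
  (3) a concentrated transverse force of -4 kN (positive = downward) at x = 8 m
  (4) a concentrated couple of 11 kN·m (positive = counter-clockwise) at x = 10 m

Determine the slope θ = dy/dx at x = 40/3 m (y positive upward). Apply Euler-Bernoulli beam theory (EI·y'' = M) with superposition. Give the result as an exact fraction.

θ(40/3) = -6103903/486000000 rad

Load 1 — triangular load w₀=10 kN/m (0→w₀ over full span):
  θ_1 = -w₀(7L⁴-30L²x²+15x⁴)/(360LEI) = -10·(7·20⁴-30·20²·(40/3)²+15·(40/3)⁴)/(360·20·200000) = 91/24300 rad
Load 2 — uniform load w=-20 kN/m over full span:
  θ_2 = -w(L³-6Lx²+4x³)/(24EI) = -(-20)·(20³-6·20·(40/3)²+4·(40/3)³)/(24·200000) = -13/810 rad
Load 3 — point force P=-4 kN at a=8 m (b=L-a=12):
  θ_3 = -Pa(2L²-6Lx+3x²+a²)/(6LEI)  [x>a] = -(-4)·8·(2·20²-6·20·(40/3)+3·(40/3)²+8²)/(6·20·200000) = -38/140625 rad
Load 4 — applied couple M₀=11 kN·m at a=10 m (b=L-a=10):
  θ_4 = (M₀x²/(2L)-M₀(x-a)+C₁)/EI  [x>a] with C₁=M₀(3b²-L²)/(6L)=-55/6 = (11·(40/3)²/(2·20)-11·((40/3)-10)+(-55/6))/200000 = 11/720000 rad
Superposition: θ = Σ θ_i = -6103903/486000000 rad ≈ -0.012559 rad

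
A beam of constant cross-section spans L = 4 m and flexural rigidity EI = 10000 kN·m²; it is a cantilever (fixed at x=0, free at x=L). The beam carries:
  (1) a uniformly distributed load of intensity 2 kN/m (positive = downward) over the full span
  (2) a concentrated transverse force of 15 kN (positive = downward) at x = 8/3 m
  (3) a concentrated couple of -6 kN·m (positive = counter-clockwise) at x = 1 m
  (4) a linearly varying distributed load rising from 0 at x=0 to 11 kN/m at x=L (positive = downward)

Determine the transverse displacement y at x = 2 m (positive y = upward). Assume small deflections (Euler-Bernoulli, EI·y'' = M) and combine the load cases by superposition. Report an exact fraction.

Load 1 — uniform load w=2 kN/m over full span:
  y_1 = -wx²(x²-4Lx+6L²)/(24EI) = -2·2²·(2²-4·4·2+6·4²)/(24·10000) = -17/7500 m
Load 2 — point force P=15 kN at a=8/3 m (b=L-a=4/3):
  y_2 = -Px²(3a-x)/(6EI)  [x≤a] = -15·2²·(3·(8/3)-2)/(6·10000) = -3/500 m
Load 3 — applied couple M₀=-6 kN·m at a=1 m (b=L-a=3):
  y_3 = M₀a(2x-a)/(2EI)  [x>a] = (-6)·1·(2·2-1)/(2·10000) = -9/10000 m
Load 4 — triangular load w₀=11 kN/m (0→w₀ over full span):
  y_4 = (w₀Lx³/12-w₀L²x²/6-w₀x⁵/(120L))/EI = (11·4·2³/12-11·4²·2²/6-11·2⁵/(120·4))/10000 = -1331/150000 m
Superposition: y = Σ y_i = -451/25000 m ≈ -0.018040 m

y(2) = -451/25000 m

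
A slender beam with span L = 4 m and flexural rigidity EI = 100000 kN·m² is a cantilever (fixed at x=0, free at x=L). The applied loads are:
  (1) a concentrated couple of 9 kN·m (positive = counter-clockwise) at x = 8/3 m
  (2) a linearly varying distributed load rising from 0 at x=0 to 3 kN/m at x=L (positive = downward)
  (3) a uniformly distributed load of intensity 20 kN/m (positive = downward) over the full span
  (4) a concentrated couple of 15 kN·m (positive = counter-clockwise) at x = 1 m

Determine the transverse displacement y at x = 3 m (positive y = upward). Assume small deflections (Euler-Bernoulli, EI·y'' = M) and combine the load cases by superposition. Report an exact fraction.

y(3) = -63443/16000000 m

Load 1 — applied couple M₀=9 kN·m at a=8/3 m (b=L-a=4/3):
  y_1 = M₀a(2x-a)/(2EI)  [x>a] = 9·(8/3)·(2·3-(8/3))/(2·100000) = 1/2500 m
Load 2 — triangular load w₀=3 kN/m (0→w₀ over full span):
  y_2 = (w₀Lx³/12-w₀L²x²/6-w₀x⁵/(120L))/EI = (3·4·3³/12-3·4²·3²/6-3·3⁵/(120·4))/100000 = -7443/16000000 m
Load 3 — uniform load w=20 kN/m over full span:
  y_3 = -wx²(x²-4Lx+6L²)/(24EI) = -20·3²·(3²-4·4·3+6·4²)/(24·100000) = -171/40000 m
Load 4 — applied couple M₀=15 kN·m at a=1 m (b=L-a=3):
  y_4 = M₀a(2x-a)/(2EI)  [x>a] = 15·1·(2·3-1)/(2·100000) = 3/8000 m
Superposition: y = Σ y_i = -63443/16000000 m ≈ -0.003965 m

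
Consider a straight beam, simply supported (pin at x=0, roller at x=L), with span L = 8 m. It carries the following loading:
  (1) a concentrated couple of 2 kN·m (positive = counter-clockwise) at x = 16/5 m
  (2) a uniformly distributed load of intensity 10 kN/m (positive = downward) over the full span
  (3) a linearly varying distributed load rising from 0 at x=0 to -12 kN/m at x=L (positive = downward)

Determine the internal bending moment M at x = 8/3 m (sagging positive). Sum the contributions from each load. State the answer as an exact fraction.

M(8/3) = 914/27 kN·m

Load 1 — applied couple M₀=2 kN·m at a=16/5 m (b=L-a=24/5):
  M_1 = M₀x/L  [x≤a] = 2·(8/3)/8 = 2/3 kN·m
Load 2 — uniform load w=10 kN/m over full span:
  M_2 = wx(L-x)/2 = 10·(8/3)·(8-(8/3))/2 = 640/9 kN·m
Load 3 — triangular load w₀=-12 kN/m (0→w₀ over full span):
  M_3 = w₀Lx/6 - w₀x³/(6L) = (-12)·8·(8/3)/6 - (-12)·(8/3)³/(6·8) = -1024/27 kN·m
Superposition: M = Σ M_i = 914/27 kN·m ≈ 33.851852 kN·m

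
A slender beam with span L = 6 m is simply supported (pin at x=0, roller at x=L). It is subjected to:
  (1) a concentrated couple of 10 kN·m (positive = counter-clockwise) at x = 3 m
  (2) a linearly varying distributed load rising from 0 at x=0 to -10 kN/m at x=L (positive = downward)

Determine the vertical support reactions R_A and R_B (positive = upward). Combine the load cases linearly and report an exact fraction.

Load 1 — applied couple M₀=10 kN·m at a=3 m (b=L-a=3):
  R_A = M₀/L = 10/6 = 5/3 kN
  R_B = -M₀/L = -10/6 = -5/3 kN
Load 2 — triangular load w₀=-10 kN/m (0→w₀ over full span):
  R_A = w₀L/6 = (-10)·6/6 = -10 kN
  R_B = w₀L/3 = (-10)·6/3 = -20 kN
Superposition: R_A = -25/3 kN, R_B = -65/3 kN

R_A = -25/3 kN, R_B = -65/3 kN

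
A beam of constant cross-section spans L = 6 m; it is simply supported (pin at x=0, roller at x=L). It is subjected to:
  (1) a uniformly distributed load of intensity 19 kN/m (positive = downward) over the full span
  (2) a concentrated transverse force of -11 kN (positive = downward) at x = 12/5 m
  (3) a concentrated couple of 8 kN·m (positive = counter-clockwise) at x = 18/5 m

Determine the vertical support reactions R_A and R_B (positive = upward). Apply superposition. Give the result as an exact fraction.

R_A = 776/15 kN, R_B = 769/15 kN

Load 1 — uniform load w=19 kN/m over full span:
  R_A = wL/2 = 19·6/2 = 57 kN
  R_B = wL/2 = 19·6/2 = 57 kN
Load 2 — point force P=-11 kN at a=12/5 m (b=L-a=18/5):
  R_A = Pb/L = (-11)·(18/5)/6 = -33/5 kN
  R_B = Pa/L = (-11)·(12/5)/6 = -22/5 kN
Load 3 — applied couple M₀=8 kN·m at a=18/5 m (b=L-a=12/5):
  R_A = M₀/L = 8/6 = 4/3 kN
  R_B = -M₀/L = -8/6 = -4/3 kN
Superposition: R_A = 776/15 kN, R_B = 769/15 kN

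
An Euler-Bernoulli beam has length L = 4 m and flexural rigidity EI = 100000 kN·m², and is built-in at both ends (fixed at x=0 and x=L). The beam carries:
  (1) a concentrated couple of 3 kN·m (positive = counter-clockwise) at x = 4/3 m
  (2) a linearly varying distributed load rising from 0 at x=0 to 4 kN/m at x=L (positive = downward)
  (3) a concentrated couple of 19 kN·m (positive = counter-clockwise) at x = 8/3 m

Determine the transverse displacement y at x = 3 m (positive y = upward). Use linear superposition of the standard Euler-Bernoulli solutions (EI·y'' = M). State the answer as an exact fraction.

y(3) = -557/36000000 m

Load 1 — applied couple M₀=3 kN·m at a=4/3 m (b=L-a=8/3):
  y_1 = (R_Ax³/6 - M_Ax²/2 - M₀(x-a)²/2)/EI  [x>a] with R_A=1, M_A=0 = (1·3³/6 - 0·3²/2 - 3·(3-(4/3))²/2)/100000 = 1/300000 m
Load 2 — triangular load w₀=4 kN/m (0→w₀ over full span):
  y_2 = -w₀x²(L-x)²(x+2L)/(120LEI) = -4·3²·(4-3)²·(3+2·4)/(120·4·100000) = -33/4000000 m
Load 3 — applied couple M₀=19 kN·m at a=8/3 m (b=L-a=4/3):
  y_3 = (R_Ax³/6 - M_Ax²/2 - M₀(x-a)²/2)/EI  [x>a] with R_A=19/3, M_A=19/3 = ((19/3)·3³/6 - (19/3)·3²/2 - 19·(3-(8/3))²/2)/100000 = -19/1800000 m
Superposition: y = Σ y_i = -557/36000000 m ≈ -0.000015 m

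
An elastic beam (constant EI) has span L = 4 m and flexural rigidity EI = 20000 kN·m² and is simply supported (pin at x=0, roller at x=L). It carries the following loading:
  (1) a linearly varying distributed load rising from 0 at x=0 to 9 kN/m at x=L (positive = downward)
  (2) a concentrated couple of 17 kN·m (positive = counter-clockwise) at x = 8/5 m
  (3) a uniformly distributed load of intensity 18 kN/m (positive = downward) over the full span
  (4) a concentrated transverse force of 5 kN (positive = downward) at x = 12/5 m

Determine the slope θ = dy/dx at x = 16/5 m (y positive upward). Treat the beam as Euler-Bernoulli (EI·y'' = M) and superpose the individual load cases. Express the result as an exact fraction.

Load 1 — triangular load w₀=9 kN/m (0→w₀ over full span):
  θ_1 = -w₀(7L⁴-30L²x²+15x⁴)/(360LEI) = -9·(7·4⁴-30·4²·(16/5)²+15·(16/5)⁴)/(360·4·20000) = 757/1562500 rad
Load 2 — applied couple M₀=17 kN·m at a=8/5 m (b=L-a=12/5):
  θ_2 = (M₀x²/(2L)-M₀(x-a)+C₁)/EI  [x>a] with C₁=M₀(3b²-L²)/(6L)=68/75 = (17·(16/5)²/(2·4)-17·((16/5)-(8/5))+(68/75))/20000 = -17/75000 rad
Load 3 — uniform load w=18 kN/m over full span:
  θ_3 = -w(L³-6Lx²+4x³)/(24EI) = -18·(4³-6·4·(16/5)²+4·(16/5)³)/(24·20000) = 297/156250 rad
Load 4 — point force P=5 kN at a=12/5 m (b=L-a=8/5):
  θ_4 = -Pa(2L²-6Lx+3x²+a²)/(6LEI)  [x>a] = -5·(12/5)·(2·4²-6·4·(16/5)+3·(16/5)²+(12/5)²)/(6·4·20000) = 13/62500 rad
Superposition: θ = Σ θ_i = 22187/9375000 rad ≈ 0.002367 rad

θ(16/5) = 22187/9375000 rad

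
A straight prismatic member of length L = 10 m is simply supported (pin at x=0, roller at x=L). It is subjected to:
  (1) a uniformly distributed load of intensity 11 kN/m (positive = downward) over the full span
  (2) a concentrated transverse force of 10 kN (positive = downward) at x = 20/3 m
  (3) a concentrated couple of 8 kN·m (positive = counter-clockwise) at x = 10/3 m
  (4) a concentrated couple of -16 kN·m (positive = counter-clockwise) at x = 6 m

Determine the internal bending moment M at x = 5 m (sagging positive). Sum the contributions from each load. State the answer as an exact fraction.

M(5) = 853/6 kN·m

Load 1 — uniform load w=11 kN/m over full span:
  M_1 = wx(L-x)/2 = 11·5·(10-5)/2 = 275/2 kN·m
Load 2 — point force P=10 kN at a=20/3 m (b=L-a=10/3):
  M_2 = Pbx/L  [x≤a] = 10·(10/3)·5/10 = 50/3 kN·m
Load 3 — applied couple M₀=8 kN·m at a=10/3 m (b=L-a=20/3):
  M_3 = M₀x/L - M₀  [x>a] = 8·5/10 - 8 = -4 kN·m
Load 4 — applied couple M₀=-16 kN·m at a=6 m (b=L-a=4):
  M_4 = M₀x/L  [x≤a] = (-16)·5/10 = -8 kN·m
Superposition: M = Σ M_i = 853/6 kN·m ≈ 142.166667 kN·m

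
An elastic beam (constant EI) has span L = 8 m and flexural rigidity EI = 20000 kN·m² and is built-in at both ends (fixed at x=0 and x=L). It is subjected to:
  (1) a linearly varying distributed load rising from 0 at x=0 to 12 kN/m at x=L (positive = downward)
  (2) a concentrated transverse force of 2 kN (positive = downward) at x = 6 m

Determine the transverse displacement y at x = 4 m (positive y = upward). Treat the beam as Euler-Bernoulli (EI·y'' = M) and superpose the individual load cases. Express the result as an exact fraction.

y(4) = -1/300 m

Load 1 — triangular load w₀=12 kN/m (0→w₀ over full span):
  y_1 = -w₀x²(L-x)²(x+2L)/(120LEI) = -12·4²·(8-4)²·(4+2·8)/(120·8·20000) = -2/625 m
Load 2 — point force P=2 kN at a=6 m (b=L-a=2):
  y_2 = -Pb²x²(3aL-(3a+b)x)/(6L³EI)  [x≤a] = -2·2²·4²·(3·6·8-(3·6+2)·4)/(6·8³·20000) = -1/7500 m
Superposition: y = Σ y_i = -1/300 m ≈ -0.003333 m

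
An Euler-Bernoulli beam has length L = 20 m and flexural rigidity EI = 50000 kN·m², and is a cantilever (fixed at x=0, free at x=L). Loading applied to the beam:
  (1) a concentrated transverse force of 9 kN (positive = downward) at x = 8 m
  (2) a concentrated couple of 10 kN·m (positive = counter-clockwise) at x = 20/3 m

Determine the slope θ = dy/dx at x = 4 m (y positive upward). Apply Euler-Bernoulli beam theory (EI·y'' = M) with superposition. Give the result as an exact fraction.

θ(4) = -11/3125 rad

Load 1 — point force P=9 kN at a=8 m (b=L-a=12):
  θ_1 = -Px(2a-x)/(2EI)  [x≤a] = -9·4·(2·8-4)/(2·50000) = -27/6250 rad
Load 2 — applied couple M₀=10 kN·m at a=20/3 m (b=L-a=40/3):
  θ_2 = M₀x/EI  [x≤a] = 10·4/50000 = 1/1250 rad
Superposition: θ = Σ θ_i = -11/3125 rad ≈ -0.003520 rad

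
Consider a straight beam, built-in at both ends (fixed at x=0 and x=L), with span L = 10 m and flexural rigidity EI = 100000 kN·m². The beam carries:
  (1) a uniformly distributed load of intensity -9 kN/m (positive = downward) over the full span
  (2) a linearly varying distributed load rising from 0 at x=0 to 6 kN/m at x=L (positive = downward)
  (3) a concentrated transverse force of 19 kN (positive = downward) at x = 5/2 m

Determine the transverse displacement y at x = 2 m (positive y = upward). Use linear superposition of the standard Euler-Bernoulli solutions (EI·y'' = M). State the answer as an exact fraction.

y(2) = 14311/40000000 m

Load 1 — uniform load w=-9 kN/m over full span:
  y_1 = -wx²(L-x)²/(24EI) = -(-9)·2²·(10-2)²/(24·100000) = 3/3125 m
Load 2 — triangular load w₀=6 kN/m (0→w₀ over full span):
  y_2 = -w₀x²(L-x)²(x+2L)/(120LEI) = -6·2²·(10-2)²·(2+2·10)/(120·10·100000) = -22/78125 m
Load 3 — point force P=19 kN at a=5/2 m (b=L-a=15/2):
  y_3 = -Pb²x²(3aL-(3a+b)x)/(6L³EI)  [x≤a] = -19·(15/2)²·2²·(3·(5/2)·10-(3·(5/2)+(15/2))·2)/(6·10³·100000) = -513/1600000 m
Superposition: y = Σ y_i = 14311/40000000 m ≈ 0.000358 m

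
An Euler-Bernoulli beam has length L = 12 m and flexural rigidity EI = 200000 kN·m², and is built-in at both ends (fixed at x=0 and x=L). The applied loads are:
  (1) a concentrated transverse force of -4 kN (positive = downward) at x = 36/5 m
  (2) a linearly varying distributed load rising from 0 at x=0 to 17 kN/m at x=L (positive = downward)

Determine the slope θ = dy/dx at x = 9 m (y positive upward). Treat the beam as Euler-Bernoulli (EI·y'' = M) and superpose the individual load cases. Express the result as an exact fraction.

Load 1 — point force P=-4 kN at a=36/5 m (b=L-a=24/5):
  θ_1 = Pa²(L-x)(2bL-(3b+a)(L-x))/(2L³EI)  [x>a] = (-4)·(36/5)²·(12-9)·(2·(24/5)·12-(3·(24/5)+(36/5))·(12-9))/(2·12³·200000) = -567/12500000 rad
Load 2 — triangular load w₀=17 kN/m (0→w₀ over full span):
  θ_2 = -w₀(2x(L-x)(L-2x)(x+2L)+x²(L-x)²)/(120LEI) = -17·(2·9·(12-9)·(12-2·9)·(9+2·12)+9²·(12-9)²)/(120·12·200000) = 18819/32000000 rad
Superposition: θ = Σ θ_i = 434187/800000000 rad ≈ 0.000543 rad

θ(9) = 434187/800000000 rad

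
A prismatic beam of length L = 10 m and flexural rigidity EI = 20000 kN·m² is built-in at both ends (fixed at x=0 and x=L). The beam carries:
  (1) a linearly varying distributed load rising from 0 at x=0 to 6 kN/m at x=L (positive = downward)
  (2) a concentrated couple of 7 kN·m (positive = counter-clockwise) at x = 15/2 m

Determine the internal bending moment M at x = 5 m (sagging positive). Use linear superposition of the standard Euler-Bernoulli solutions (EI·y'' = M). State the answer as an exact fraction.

Load 1 — triangular load w₀=6 kN/m (0→w₀ over full span):
  M_1 = 3w₀Lx/20 - w₀L²/30 - w₀x³/(6L) = 3·6·10·5/20 - 6·10²/30 - 6·5³/(6·10) = 25/2 kN·m
Load 2 — applied couple M₀=7 kN·m at a=15/2 m (b=L-a=5/2):
  M_2 = R_Ax - M_A  [x≤a] with R_A=63/80, M_A=35/16 = (63/80)·5 - (35/16) = 7/4 kN·m
Superposition: M = Σ M_i = 57/4 kN·m ≈ 14.250000 kN·m

M(5) = 57/4 kN·m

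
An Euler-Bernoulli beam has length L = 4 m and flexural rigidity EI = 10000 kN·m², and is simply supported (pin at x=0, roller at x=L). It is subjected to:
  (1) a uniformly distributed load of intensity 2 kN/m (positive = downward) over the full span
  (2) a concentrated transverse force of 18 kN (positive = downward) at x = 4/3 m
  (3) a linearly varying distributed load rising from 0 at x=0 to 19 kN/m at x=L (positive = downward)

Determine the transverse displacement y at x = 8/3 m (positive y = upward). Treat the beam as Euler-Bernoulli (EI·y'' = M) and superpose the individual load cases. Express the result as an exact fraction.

y(8/3) = -2312/455625 m

Load 1 — uniform load w=2 kN/m over full span:
  y_1 = -wx(L³-2Lx²+x³)/(24EI) = -2·(8/3)·(4³-2·4·(8/3)²+(8/3)³)/(24·10000) = -88/151875 m
Load 2 — point force P=18 kN at a=4/3 m (b=L-a=8/3):
  y_2 = -Pa(L-x)(2Lx-a²-x²)/(6LEI)  [x>a] = -18·(4/3)·(4-(8/3))·(2·4·(8/3)-(4/3)²-(8/3)²)/(6·4·10000) = -28/16875 m
Load 3 — triangular load w₀=19 kN/m (0→w₀ over full span):
  y_3 = -w₀x(7L⁴-10L²x²+3x⁴)/(360LEI) = -19·(8/3)·(7·4⁴-10·4²·(8/3)²+3·(8/3)⁴)/(360·4·10000) = -1292/455625 m
Superposition: y = Σ y_i = -2312/455625 m ≈ -0.005074 m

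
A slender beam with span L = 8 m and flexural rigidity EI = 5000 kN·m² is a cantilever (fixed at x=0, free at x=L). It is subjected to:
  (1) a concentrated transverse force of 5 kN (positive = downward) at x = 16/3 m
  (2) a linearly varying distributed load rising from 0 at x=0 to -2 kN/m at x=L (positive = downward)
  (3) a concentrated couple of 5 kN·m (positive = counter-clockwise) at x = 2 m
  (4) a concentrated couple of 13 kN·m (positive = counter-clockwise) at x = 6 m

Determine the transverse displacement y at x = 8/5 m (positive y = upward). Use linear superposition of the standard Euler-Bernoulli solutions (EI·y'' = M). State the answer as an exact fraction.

y(8/5) = 243128/29296875 m

Load 1 — point force P=5 kN at a=16/3 m (b=L-a=8/3):
  y_1 = -Px²(3a-x)/(6EI)  [x≤a] = -5·(8/5)²·(3·(16/3)-(8/5))/(6·5000) = -96/15625 m
Load 2 — triangular load w₀=-2 kN/m (0→w₀ over full span):
  y_2 = (w₀Lx³/12-w₀L²x²/6-w₀x⁵/(120L))/EI = ((-2)·8·(8/5)³/12-(-2)·8²·(8/5)²/6-(-2)·(8/5)⁵/(120·8))/5000 = 288128/29296875 m
Load 3 — applied couple M₀=5 kN·m at a=2 m (b=L-a=6):
  y_3 = M₀x²/(2EI)  [x≤a] = 5·(8/5)²/(2·5000) = 4/3125 m
Load 4 — applied couple M₀=13 kN·m at a=6 m (b=L-a=2):
  y_4 = M₀x²/(2EI)  [x≤a] = 13·(8/5)²/(2·5000) = 52/15625 m
Superposition: y = Σ y_i = 243128/29296875 m ≈ 0.008299 m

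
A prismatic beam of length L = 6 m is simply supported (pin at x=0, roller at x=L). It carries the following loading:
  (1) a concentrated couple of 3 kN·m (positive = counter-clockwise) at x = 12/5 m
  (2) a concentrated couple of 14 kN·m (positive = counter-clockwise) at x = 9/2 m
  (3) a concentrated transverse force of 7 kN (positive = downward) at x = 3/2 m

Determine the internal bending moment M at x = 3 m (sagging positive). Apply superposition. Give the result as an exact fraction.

Load 1 — applied couple M₀=3 kN·m at a=12/5 m (b=L-a=18/5):
  M_1 = M₀x/L - M₀  [x>a] = 3·3/6 - 3 = -3/2 kN·m
Load 2 — applied couple M₀=14 kN·m at a=9/2 m (b=L-a=3/2):
  M_2 = M₀x/L  [x≤a] = 14·3/6 = 7 kN·m
Load 3 — point force P=7 kN at a=3/2 m (b=L-a=9/2):
  M_3 = Pa(L-x)/L  [x>a] = 7·(3/2)·(6-3)/6 = 21/4 kN·m
Superposition: M = Σ M_i = 43/4 kN·m ≈ 10.750000 kN·m

M(3) = 43/4 kN·m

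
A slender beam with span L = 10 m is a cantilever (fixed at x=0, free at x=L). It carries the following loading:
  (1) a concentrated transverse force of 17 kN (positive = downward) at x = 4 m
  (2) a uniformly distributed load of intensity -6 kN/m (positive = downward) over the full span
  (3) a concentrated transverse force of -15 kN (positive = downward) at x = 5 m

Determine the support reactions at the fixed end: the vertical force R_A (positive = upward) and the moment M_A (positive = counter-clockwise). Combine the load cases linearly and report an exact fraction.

Load 1 — point force P=17 kN at a=4 m (b=L-a=6):
  R_A = P = 17 kN
  M_A = Pa = 17·4 = 68 kN·m
Load 2 — uniform load w=-6 kN/m over full span:
  R_A = wL = (-6)·10 = -60 kN
  M_A = wL²/2 = (-6)·10²/2 = -300 kN·m
Load 3 — point force P=-15 kN at a=5 m (b=L-a=5):
  R_A = P = (-15) = -15 kN
  M_A = Pa = (-15)·5 = -75 kN·m
Superposition: R_A = -58 kN, M_A = -307 kN·m

R_A = -58 kN, M_A = -307 kN·m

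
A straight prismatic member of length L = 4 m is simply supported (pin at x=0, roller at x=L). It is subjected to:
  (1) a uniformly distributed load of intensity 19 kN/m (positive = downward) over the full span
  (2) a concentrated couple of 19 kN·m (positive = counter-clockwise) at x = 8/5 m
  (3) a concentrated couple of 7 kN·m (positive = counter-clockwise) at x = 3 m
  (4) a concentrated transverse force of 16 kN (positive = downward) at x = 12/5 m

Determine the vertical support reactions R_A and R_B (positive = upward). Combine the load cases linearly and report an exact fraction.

Load 1 — uniform load w=19 kN/m over full span:
  R_A = wL/2 = 19·4/2 = 38 kN
  R_B = wL/2 = 19·4/2 = 38 kN
Load 2 — applied couple M₀=19 kN·m at a=8/5 m (b=L-a=12/5):
  R_A = M₀/L = 19/4 kN
  R_B = -M₀/L = -19/4 kN
Load 3 — applied couple M₀=7 kN·m at a=3 m (b=L-a=1):
  R_A = M₀/L = 7/4 kN
  R_B = -M₀/L = -7/4 kN
Load 4 — point force P=16 kN at a=12/5 m (b=L-a=8/5):
  R_A = Pb/L = 16·(8/5)/4 = 32/5 kN
  R_B = Pa/L = 16·(12/5)/4 = 48/5 kN
Superposition: R_A = 509/10 kN, R_B = 411/10 kN

R_A = 509/10 kN, R_B = 411/10 kN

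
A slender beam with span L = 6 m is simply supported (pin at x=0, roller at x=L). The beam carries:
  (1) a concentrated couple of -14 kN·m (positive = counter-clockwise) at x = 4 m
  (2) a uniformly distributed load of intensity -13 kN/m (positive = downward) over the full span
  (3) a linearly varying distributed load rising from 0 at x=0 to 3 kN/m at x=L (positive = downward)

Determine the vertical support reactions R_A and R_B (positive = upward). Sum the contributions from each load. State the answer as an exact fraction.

Load 1 — applied couple M₀=-14 kN·m at a=4 m (b=L-a=2):
  R_A = M₀/L = (-14)/6 = -7/3 kN
  R_B = -M₀/L = -(-14)/6 = 7/3 kN
Load 2 — uniform load w=-13 kN/m over full span:
  R_A = wL/2 = (-13)·6/2 = -39 kN
  R_B = wL/2 = (-13)·6/2 = -39 kN
Load 3 — triangular load w₀=3 kN/m (0→w₀ over full span):
  R_A = w₀L/6 = 3·6/6 = 3 kN
  R_B = w₀L/3 = 3·6/3 = 6 kN
Superposition: R_A = -115/3 kN, R_B = -92/3 kN

R_A = -115/3 kN, R_B = -92/3 kN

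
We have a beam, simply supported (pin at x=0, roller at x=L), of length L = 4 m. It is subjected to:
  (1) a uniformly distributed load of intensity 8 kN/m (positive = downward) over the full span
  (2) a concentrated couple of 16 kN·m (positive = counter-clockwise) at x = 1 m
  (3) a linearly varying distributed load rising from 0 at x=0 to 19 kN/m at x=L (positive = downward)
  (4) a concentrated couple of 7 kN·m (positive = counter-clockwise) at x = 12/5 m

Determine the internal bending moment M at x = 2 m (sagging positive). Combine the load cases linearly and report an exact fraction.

Load 1 — uniform load w=8 kN/m over full span:
  M_1 = wx(L-x)/2 = 8·2·(4-2)/2 = 16 kN·m
Load 2 — applied couple M₀=16 kN·m at a=1 m (b=L-a=3):
  M_2 = M₀x/L - M₀  [x>a] = 16·2/4 - 16 = -8 kN·m
Load 3 — triangular load w₀=19 kN/m (0→w₀ over full span):
  M_3 = w₀Lx/6 - w₀x³/(6L) = 19·4·2/6 - 19·2³/(6·4) = 19 kN·m
Load 4 — applied couple M₀=7 kN·m at a=12/5 m (b=L-a=8/5):
  M_4 = M₀x/L  [x≤a] = 7·2/4 = 7/2 kN·m
Superposition: M = Σ M_i = 61/2 kN·m ≈ 30.500000 kN·m

M(2) = 61/2 kN·m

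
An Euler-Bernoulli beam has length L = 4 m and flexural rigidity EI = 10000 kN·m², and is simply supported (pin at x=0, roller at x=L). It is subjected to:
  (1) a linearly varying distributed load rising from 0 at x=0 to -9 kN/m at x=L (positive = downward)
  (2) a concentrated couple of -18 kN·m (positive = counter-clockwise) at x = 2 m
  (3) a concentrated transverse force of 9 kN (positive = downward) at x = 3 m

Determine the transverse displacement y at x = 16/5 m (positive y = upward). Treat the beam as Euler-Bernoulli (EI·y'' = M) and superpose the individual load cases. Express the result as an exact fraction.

Load 1 — triangular load w₀=-9 kN/m (0→w₀ over full span):
  y_1 = -w₀x(7L⁴-10L²x²+3x⁴)/(360LEI) = -(-9)·(16/5)·(7·4⁴-10·4²·(16/5)²+3·(16/5)⁴)/(360·4·10000) = 9144/9765625 m
Load 2 — applied couple M₀=-18 kN·m at a=2 m (b=L-a=2):
  y_2 = (M₀x³/(6L)-M₀(x-a)²/2+C₁x)/EI  [x>a] with C₁=M₀(3b²-L²)/(6L)=3 = ((-18)·(16/5)³/(6·4)-(-18)·((16/5)-2)²/2+3·(16/5))/10000 = -63/312500 m
Load 3 — point force P=9 kN at a=3 m (b=L-a=1):
  y_3 = -Pa(L-x)(2Lx-a²-x²)/(6LEI)  [x>a] = -9·3·(4-(16/5))·(2·4·(16/5)-3²-(16/5)²)/(6·4·10000) = -1431/2500000 m
Superposition: y = Σ y_i = 50733/312500000 m ≈ 0.000162 m

y(16/5) = 50733/312500000 m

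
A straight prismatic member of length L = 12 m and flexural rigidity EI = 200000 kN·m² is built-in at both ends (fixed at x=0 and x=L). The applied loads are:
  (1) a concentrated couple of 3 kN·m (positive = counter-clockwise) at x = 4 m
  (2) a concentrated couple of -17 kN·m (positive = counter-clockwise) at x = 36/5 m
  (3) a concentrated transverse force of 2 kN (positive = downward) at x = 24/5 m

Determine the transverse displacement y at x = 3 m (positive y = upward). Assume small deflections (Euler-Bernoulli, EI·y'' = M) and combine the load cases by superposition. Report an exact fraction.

Load 1 — applied couple M₀=3 kN·m at a=4 m (b=L-a=8):
  y_1 = (R_Ax³/6 - M_Ax²/2)/EI  [x≤a] with R_A=1/3, M_A=0 = ((1/3)·3³/6 - 0·3²/2)/200000 = 3/400000 m
Load 2 — applied couple M₀=-17 kN·m at a=36/5 m (b=L-a=24/5):
  y_2 = (R_Ax³/6 - M_Ax²/2)/EI  [x≤a] with R_A=-51/25, M_A=-136/25 = ((-51/25)·3³/6 - (-136/25)·3²/2)/200000 = 153/2000000 m
Load 3 — point force P=2 kN at a=24/5 m (b=L-a=36/5):
  y_3 = -Pb²x²(3aL-(3a+b)x)/(6L³EI)  [x≤a] = -2·(36/5)²·3²·(3·(24/5)·12-(3·(24/5)+(36/5))·3)/(6·12³·200000) = -243/5000000 m
Superposition: y = Σ y_i = 177/5000000 m ≈ 0.000035 m

y(3) = 177/5000000 m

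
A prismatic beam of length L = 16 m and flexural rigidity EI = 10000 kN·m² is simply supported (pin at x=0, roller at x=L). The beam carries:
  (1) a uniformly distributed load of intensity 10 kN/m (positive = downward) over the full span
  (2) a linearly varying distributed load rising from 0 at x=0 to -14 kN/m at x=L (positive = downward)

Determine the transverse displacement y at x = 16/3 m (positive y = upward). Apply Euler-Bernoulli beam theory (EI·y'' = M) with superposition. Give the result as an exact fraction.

y(16/3) = -108544/455625 m

Load 1 — uniform load w=10 kN/m over full span:
  y_1 = -wx(L³-2Lx²+x³)/(24EI) = -10·(16/3)·(16³-2·16·(16/3)²+(16/3)³)/(24·10000) = -22528/30375 m
Load 2 — triangular load w₀=-14 kN/m (0→w₀ over full span):
  y_2 = -w₀x(7L⁴-10L²x²+3x⁴)/(360LEI) = -(-14)·(16/3)·(7·16⁴-10·16²·(16/3)²+3·(16/3)⁴)/(360·16·10000) = 229376/455625 m
Superposition: y = Σ y_i = -108544/455625 m ≈ -0.238231 m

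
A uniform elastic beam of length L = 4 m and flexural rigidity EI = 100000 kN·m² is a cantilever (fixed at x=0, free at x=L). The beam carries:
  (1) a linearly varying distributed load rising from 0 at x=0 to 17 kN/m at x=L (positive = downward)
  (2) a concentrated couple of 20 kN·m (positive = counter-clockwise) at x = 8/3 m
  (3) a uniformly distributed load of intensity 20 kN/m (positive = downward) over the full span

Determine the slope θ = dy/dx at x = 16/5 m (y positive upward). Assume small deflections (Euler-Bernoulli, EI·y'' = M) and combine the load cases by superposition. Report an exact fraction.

θ(16/5) = -5721/1953125 rad

Load 1 — triangular load w₀=17 kN/m (0→w₀ over full span):
  θ_1 = (w₀Lx²/4-w₀L²x/3-w₀x⁴/(24L))/EI = (17·4·(16/5)²/4-17·4²·(16/5)/3-17·(16/5)⁴/(24·4))/100000 = -7888/5859375 rad
Load 2 — applied couple M₀=20 kN·m at a=8/3 m (b=L-a=4/3):
  θ_2 = M₀a/EI  [x>a] = 20·(8/3)/100000 = 1/1875 rad
Load 3 — uniform load w=20 kN/m over full span:
  θ_3 = -wx(x²-3Lx+3L²)/(6EI) = -20·(16/5)·((16/5)²-3·4·(16/5)+3·4²)/(6·100000) = -496/234375 rad
Superposition: θ = Σ θ_i = -5721/1953125 rad ≈ -0.002929 rad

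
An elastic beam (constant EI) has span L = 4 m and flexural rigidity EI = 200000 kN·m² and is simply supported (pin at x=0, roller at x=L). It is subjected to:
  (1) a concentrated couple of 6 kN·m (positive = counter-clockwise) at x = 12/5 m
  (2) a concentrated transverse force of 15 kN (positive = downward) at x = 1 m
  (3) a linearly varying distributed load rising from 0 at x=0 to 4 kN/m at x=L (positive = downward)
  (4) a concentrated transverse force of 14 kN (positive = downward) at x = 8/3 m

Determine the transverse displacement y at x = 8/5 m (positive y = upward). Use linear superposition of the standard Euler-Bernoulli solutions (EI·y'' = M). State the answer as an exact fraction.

Load 1 — applied couple M₀=6 kN·m at a=12/5 m (b=L-a=8/5):
  y_1 = (M₀x³/(6L)+C₁x)/EI  [x≤a] with C₁=M₀(3b²-L²)/(6L)=-52/25 = (6·(8/5)³/(6·4)+(-52/25)·(8/5))/200000 = -9/781250 m
Load 2 — point force P=15 kN at a=1 m (b=L-a=3):
  y_2 = -Pa(L-x)(2Lx-a²-x²)/(6LEI)  [x>a] = -15·1·(4-(8/5))·(2·4·(8/5)-1²-(8/5)²)/(6·4·200000) = -693/10000000 m
Load 3 — triangular load w₀=4 kN/m (0→w₀ over full span):
  y_3 = -w₀x(7L⁴-10L²x²+3x⁴)/(360LEI) = -4·(8/5)·(7·4⁴-10·4²·(8/5)²+3·(8/5)⁴)/(360·4·200000) = -4564/146484375 m
Load 4 — point force P=14 kN at a=8/3 m (b=L-a=4/3):
  y_4 = -Pbx(L²-b²-x²)/(6LEI)  [x≤a] = -14·(4/3)·(8/5)·(4²-(4/3)²-(8/5)²)/(6·4·200000) = -2296/31640625 m
Superposition: y = Σ y_i = -93424309/506250000000 m ≈ -0.000185 m

y(8/5) = -93424309/506250000000 m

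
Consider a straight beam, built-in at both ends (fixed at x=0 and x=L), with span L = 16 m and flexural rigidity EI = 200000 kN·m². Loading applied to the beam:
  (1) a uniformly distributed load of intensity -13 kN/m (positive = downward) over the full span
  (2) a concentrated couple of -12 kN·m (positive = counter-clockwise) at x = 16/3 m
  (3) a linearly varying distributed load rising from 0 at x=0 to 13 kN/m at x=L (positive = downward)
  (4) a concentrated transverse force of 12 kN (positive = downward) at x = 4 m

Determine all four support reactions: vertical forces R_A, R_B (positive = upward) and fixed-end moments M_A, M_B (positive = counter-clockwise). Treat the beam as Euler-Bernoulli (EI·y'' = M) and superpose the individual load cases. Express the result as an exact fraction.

Load 1 — uniform load w=-13 kN/m over full span:
  R_A = wL/2 = (-13)·16/2 = -104 kN
  M_A = wL²/12 = (-13)·16²/12 = -832/3 kN·m
  R_B = wL/2 = (-13)·16/2 = -104 kN
  M_B = -wL²/12 = -(-13)·16²/12 = 832/3 kN·m
Load 2 — applied couple M₀=-12 kN·m at a=16/3 m (b=L-a=32/3):
  R_A = 6M₀ab/L³ = 6·(-12)·(16/3)·(32/3)/16³ = -1 kN
  M_A = M₀b(2a-b)/L² = (-12)·(32/3)·(2·(16/3)-(32/3))/16² = 0 kN·m
  R_B = -6M₀ab/L³ = -6·(-12)·(16/3)·(32/3)/16³ = 1 kN
  M_B = M₀a(2b-a)/L² = (-12)·(16/3)·(2·(32/3)-(16/3))/16² = -4 kN·m
Load 3 — triangular load w₀=13 kN/m (0→w₀ over full span):
  R_A = 3w₀L/20 = 3·13·16/20 = 156/5 kN
  M_A = w₀L²/30 = 13·16²/30 = 1664/15 kN·m
  R_B = 7w₀L/20 = 7·13·16/20 = 364/5 kN
  M_B = -w₀L²/20 = -13·16²/20 = -832/5 kN·m
Load 4 — point force P=12 kN at a=4 m (b=L-a=12):
  R_A = Pb²(3a+b)/L³ = 12·12²·(3·4+12)/16³ = 81/8 kN
  M_A = Pab²/L² = 12·4·12²/16² = 27 kN·m
  R_B = Pa²(a+3b)/L³ = 12·4²·(4+3·12)/16³ = 15/8 kN
  M_B = -Pa²b/L² = -12·4²·12/16² = -9 kN·m
Superposition: R_A = -2547/40 kN, M_A = -697/5 kN·m, R_B = -1133/40 kN, M_B = 1469/15 kN·m

R_A = -2547/40 kN, M_A = -697/5 kN·m, R_B = -1133/40 kN, M_B = 1469/15 kN·m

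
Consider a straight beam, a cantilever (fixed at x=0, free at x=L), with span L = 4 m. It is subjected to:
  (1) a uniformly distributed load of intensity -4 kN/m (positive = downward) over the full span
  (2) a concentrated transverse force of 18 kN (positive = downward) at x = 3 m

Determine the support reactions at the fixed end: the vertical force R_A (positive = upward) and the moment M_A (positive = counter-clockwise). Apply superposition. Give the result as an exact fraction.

R_A = 2 kN, M_A = 22 kN·m

Load 1 — uniform load w=-4 kN/m over full span:
  R_A = wL = (-4)·4 = -16 kN
  M_A = wL²/2 = (-4)·4²/2 = -32 kN·m
Load 2 — point force P=18 kN at a=3 m (b=L-a=1):
  R_A = P = 18 kN
  M_A = Pa = 18·3 = 54 kN·m
Superposition: R_A = 2 kN, M_A = 22 kN·m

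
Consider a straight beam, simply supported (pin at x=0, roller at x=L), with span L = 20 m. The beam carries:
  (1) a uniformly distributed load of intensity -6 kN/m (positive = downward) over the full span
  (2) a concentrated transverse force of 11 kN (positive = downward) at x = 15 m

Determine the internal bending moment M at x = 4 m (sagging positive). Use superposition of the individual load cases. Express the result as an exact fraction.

M(4) = -181 kN·m

Load 1 — uniform load w=-6 kN/m over full span:
  M_1 = wx(L-x)/2 = (-6)·4·(20-4)/2 = -192 kN·m
Load 2 — point force P=11 kN at a=15 m (b=L-a=5):
  M_2 = Pbx/L  [x≤a] = 11·5·4/20 = 11 kN·m
Superposition: M = Σ M_i = -181 kN·m ≈ -181.000000 kN·m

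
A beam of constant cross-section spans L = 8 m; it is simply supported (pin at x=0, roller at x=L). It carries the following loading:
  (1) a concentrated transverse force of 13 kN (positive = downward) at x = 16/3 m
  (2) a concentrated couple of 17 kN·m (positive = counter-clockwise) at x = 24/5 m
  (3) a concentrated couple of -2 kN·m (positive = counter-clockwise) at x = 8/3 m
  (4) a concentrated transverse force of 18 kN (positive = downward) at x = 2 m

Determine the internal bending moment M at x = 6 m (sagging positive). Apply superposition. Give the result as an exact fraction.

Load 1 — point force P=13 kN at a=16/3 m (b=L-a=8/3):
  M_1 = Pa(L-x)/L  [x>a] = 13·(16/3)·(8-6)/8 = 52/3 kN·m
Load 2 — applied couple M₀=17 kN·m at a=24/5 m (b=L-a=16/5):
  M_2 = M₀x/L - M₀  [x>a] = 17·6/8 - 17 = -17/4 kN·m
Load 3 — applied couple M₀=-2 kN·m at a=8/3 m (b=L-a=16/3):
  M_3 = M₀x/L - M₀  [x>a] = (-2)·6/8 - (-2) = 1/2 kN·m
Load 4 — point force P=18 kN at a=2 m (b=L-a=6):
  M_4 = Pa(L-x)/L  [x>a] = 18·2·(8-6)/8 = 9 kN·m
Superposition: M = Σ M_i = 271/12 kN·m ≈ 22.583333 kN·m

M(6) = 271/12 kN·m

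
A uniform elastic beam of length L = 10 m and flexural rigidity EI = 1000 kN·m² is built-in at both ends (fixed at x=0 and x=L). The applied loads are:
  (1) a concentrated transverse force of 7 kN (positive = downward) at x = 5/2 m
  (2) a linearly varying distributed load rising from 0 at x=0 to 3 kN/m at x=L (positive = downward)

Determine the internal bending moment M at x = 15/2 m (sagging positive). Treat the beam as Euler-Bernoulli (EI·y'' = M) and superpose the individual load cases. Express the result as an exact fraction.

M(15/2) = 135/64 kN·m

Load 1 — point force P=7 kN at a=5/2 m (b=L-a=15/2):
  M_1 = Pa²(a+3b)(L-x)/L³ - Pa²b/L²  [x>a] = 7·(5/2)²·((5/2)+3·(15/2))·(10-(15/2))/10³ - 7·(5/2)²·(15/2)/10² = -35/64 kN·m
Load 2 — triangular load w₀=3 kN/m (0→w₀ over full span):
  M_2 = 3w₀Lx/20 - w₀L²/30 - w₀x³/(6L) = 3·3·10·(15/2)/20 - 3·10²/30 - 3·(15/2)³/(6·10) = 85/32 kN·m
Superposition: M = Σ M_i = 135/64 kN·m ≈ 2.109375 kN·m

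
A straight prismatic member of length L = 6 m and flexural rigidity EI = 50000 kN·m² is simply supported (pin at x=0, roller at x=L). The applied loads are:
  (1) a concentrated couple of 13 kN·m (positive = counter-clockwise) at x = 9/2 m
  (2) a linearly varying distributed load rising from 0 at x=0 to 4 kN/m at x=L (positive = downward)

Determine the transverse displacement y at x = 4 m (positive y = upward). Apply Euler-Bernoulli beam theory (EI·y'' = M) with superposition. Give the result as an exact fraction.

y(4) = -1777/1800000 m

Load 1 — applied couple M₀=13 kN·m at a=9/2 m (b=L-a=3/2):
  y_1 = (M₀x³/(6L)+C₁x)/EI  [x≤a] with C₁=M₀(3b²-L²)/(6L)=-169/16 = (13·4³/(6·6)+(-169/16)·4)/50000 = -689/1800000 m
Load 2 — triangular load w₀=4 kN/m (0→w₀ over full span):
  y_2 = -w₀x(7L⁴-10L²x²+3x⁴)/(360LEI) = -4·4·(7·6⁴-10·6²·4²+3·4⁴)/(360·6·50000) = -17/28125 m
Superposition: y = Σ y_i = -1777/1800000 m ≈ -0.000987 m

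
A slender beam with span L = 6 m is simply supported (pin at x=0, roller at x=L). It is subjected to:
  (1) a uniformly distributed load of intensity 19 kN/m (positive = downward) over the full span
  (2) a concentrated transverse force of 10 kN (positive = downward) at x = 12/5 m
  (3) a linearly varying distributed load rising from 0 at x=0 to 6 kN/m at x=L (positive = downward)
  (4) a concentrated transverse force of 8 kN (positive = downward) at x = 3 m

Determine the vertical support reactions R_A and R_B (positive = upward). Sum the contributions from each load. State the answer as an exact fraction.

R_A = 73 kN, R_B = 77 kN

Load 1 — uniform load w=19 kN/m over full span:
  R_A = wL/2 = 19·6/2 = 57 kN
  R_B = wL/2 = 19·6/2 = 57 kN
Load 2 — point force P=10 kN at a=12/5 m (b=L-a=18/5):
  R_A = Pb/L = 10·(18/5)/6 = 6 kN
  R_B = Pa/L = 10·(12/5)/6 = 4 kN
Load 3 — triangular load w₀=6 kN/m (0→w₀ over full span):
  R_A = w₀L/6 = 6·6/6 = 6 kN
  R_B = w₀L/3 = 6·6/3 = 12 kN
Load 4 — point force P=8 kN at a=3 m (b=L-a=3):
  R_A = Pb/L = 8·3/6 = 4 kN
  R_B = Pa/L = 8·3/6 = 4 kN
Superposition: R_A = 73 kN, R_B = 77 kN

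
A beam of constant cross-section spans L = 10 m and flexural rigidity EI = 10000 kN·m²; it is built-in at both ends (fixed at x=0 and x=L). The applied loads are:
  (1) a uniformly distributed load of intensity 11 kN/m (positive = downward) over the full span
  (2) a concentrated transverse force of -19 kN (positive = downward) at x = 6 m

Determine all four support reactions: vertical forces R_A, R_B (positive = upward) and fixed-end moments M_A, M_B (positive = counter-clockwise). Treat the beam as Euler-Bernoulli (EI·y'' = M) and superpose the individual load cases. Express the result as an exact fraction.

R_A = 6039/125 kN, M_A = 5507/75 kN·m, R_B = 5336/125 kN, M_B = -4823/75 kN·m

Load 1 — uniform load w=11 kN/m over full span:
  R_A = wL/2 = 11·10/2 = 55 kN
  M_A = wL²/12 = 11·10²/12 = 275/3 kN·m
  R_B = wL/2 = 11·10/2 = 55 kN
  M_B = -wL²/12 = -11·10²/12 = -275/3 kN·m
Load 2 — point force P=-19 kN at a=6 m (b=L-a=4):
  R_A = Pb²(3a+b)/L³ = (-19)·4²·(3·6+4)/10³ = -836/125 kN
  M_A = Pab²/L² = (-19)·6·4²/10² = -456/25 kN·m
  R_B = Pa²(a+3b)/L³ = (-19)·6²·(6+3·4)/10³ = -1539/125 kN
  M_B = -Pa²b/L² = -(-19)·6²·4/10² = 684/25 kN·m
Superposition: R_A = 6039/125 kN, M_A = 5507/75 kN·m, R_B = 5336/125 kN, M_B = -4823/75 kN·m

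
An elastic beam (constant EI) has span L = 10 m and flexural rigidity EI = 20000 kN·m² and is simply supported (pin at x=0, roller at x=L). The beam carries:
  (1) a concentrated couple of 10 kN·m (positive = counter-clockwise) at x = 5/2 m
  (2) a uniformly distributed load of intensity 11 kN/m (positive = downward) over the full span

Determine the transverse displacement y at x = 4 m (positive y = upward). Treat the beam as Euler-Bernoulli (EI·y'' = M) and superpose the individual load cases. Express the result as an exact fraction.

y(4) = -211/3200 m

Load 1 — applied couple M₀=10 kN·m at a=5/2 m (b=L-a=15/2):
  y_1 = (M₀x³/(6L)-M₀(x-a)²/2+C₁x)/EI  [x>a] with C₁=M₀(3b²-L²)/(6L)=275/24 = (10·4³/(6·10)-10·(4-(5/2))²/2+(275/24)·4)/20000 = 181/80000 m
Load 2 — uniform load w=11 kN/m over full span:
  y_2 = -wx(L³-2Lx²+x³)/(24EI) = -11·4·(10³-2·10·4²+4³)/(24·20000) = -341/5000 m
Superposition: y = Σ y_i = -211/3200 m ≈ -0.065937 m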